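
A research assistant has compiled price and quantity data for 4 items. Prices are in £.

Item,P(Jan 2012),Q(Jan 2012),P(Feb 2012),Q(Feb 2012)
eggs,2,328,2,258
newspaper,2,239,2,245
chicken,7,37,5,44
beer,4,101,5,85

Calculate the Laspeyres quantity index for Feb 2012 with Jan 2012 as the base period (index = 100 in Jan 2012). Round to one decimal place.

92.0

Laspeyres quantity index uses base-period prices as weights.
ΣP(Jan 2012)·Q(Feb 2012) = 2×258 + 2×245 + 7×44 + 4×85 = 516 + 490 + 308 + 340 = 1654
ΣP(Jan 2012)·Q(Jan 2012) = 2×328 + 2×239 + 7×37 + 4×101 = 656 + 478 + 259 + 404 = 1797
Index = 1654 / 1797 × 100 = 92.0423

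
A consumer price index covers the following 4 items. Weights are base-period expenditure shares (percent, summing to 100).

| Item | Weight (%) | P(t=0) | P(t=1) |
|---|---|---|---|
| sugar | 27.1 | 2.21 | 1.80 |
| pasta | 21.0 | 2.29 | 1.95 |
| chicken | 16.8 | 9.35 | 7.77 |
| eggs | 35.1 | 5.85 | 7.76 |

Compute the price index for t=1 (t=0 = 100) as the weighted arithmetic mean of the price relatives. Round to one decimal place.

100.5

sugar: 27.1 × (1.80/2.21) = 27.1 × 0.814480 = 22.0724
pasta: 21.0 × (1.95/2.29) = 21.0 × 0.851528 = 17.8821
chicken: 16.8 × (7.77/9.35) = 16.8 × 0.831016 = 13.9611
eggs: 35.1 × (7.76/5.85) = 35.1 × 1.326496 = 46.5600
Index = Σ wᵢ·(p₁ᵢ/p₀ᵢ) = 22.0724 + 17.8821 + 13.9611 + 46.5600 = 100.4756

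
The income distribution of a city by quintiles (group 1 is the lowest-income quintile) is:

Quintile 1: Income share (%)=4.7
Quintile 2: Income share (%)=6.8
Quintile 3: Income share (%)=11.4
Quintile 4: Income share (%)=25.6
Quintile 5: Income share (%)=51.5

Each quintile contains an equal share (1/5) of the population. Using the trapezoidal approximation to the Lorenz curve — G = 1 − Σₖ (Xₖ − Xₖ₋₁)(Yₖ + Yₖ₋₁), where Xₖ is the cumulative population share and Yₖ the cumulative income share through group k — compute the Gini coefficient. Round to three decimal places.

Cumulative income shares Yₖ: 0.0470, 0.1150, 0.2290, 0.4850, 1.0000
Σ (Xₖ−Xₖ₋₁)(Yₖ+Yₖ₋₁) = (1/5)(0.0470+0.0000) + (1/5)(0.1150+0.0470) + (1/5)(0.2290+0.1150) + (1/5)(0.4850+0.2290) + (1/5)(1.0000+0.4850)
  = 0.0094 + 0.0324 + 0.0688 + 0.1428 + 0.2970 = 0.5504
G = 1 − 0.5504 = 0.4496

0.450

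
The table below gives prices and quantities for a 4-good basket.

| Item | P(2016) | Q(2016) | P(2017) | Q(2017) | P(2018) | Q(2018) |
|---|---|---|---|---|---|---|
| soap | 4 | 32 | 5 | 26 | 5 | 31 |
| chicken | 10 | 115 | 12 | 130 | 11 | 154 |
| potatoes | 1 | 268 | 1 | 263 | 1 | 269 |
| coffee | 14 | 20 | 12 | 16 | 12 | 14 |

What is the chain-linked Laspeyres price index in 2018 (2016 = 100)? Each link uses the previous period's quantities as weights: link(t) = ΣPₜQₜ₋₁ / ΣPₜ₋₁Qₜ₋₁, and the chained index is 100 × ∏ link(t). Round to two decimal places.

105.36

Link 2016→2017:
ΣP(2017)Q(2016) = 5×32 + 12×115 + 1×268 + 12×20 = 160 + 1380 + 268 + 240 = 2048
ΣP(2016)Q(2016) = 4×32 + 10×115 + 1×268 + 14×20 = 128 + 1150 + 268 + 280 = 1826
link = 2048/1826 = 1.121577
Link 2017→2018:
ΣP(2018)Q(2017) = 5×26 + 11×130 + 1×263 + 12×16 = 130 + 1430 + 263 + 192 = 2015
ΣP(2017)Q(2017) = 5×26 + 12×130 + 1×263 + 12×16 = 130 + 1560 + 263 + 192 = 2145
link = 2015/2145 = 0.939394
Chained index = 100 × 1.121577 × 0.939394 = 105.3603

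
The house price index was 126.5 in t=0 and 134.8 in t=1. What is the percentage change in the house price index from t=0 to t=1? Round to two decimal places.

6.56%

Change = (134.8 − 126.5) / 126.5 × 100
       = 8.3 / 126.5 × 100 = 6.5613%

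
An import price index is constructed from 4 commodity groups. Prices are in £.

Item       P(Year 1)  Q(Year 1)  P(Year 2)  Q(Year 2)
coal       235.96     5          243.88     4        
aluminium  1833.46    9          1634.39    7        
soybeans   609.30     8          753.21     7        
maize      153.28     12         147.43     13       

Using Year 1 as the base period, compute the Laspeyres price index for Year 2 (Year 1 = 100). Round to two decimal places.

Laspeyres price index uses base-period quantities as weights.
ΣP(Year 2)·Q(Year 1) = 243.88×5 + 1634.39×9 + 753.21×8 + 147.43×12 = 1219.4 + 14709.51 + 6025.68 + 1769.16 = 23723.75
ΣP(Year 1)·Q(Year 1) = 235.96×5 + 1833.46×9 + 609.30×8 + 153.28×12 = 1179.8 + 16501.14 + 4874.4 + 1839.36 = 24394.7
Index = 23723.75 / 24394.7 × 100 = 97.2496

97.25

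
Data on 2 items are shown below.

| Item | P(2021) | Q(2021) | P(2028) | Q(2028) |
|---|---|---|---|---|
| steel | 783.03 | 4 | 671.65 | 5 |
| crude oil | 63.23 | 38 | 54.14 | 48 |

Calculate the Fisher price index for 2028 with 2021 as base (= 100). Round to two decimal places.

85.71

Laspeyres component (base-period weights):
ΣP(2028)Q(2021) = 671.65×4 + 54.14×38 = 2686.6 + 2057.32 = 4743.92
ΣP(2021)Q(2021) = 783.03×4 + 63.23×38 = 3132.12 + 2402.74 = 5534.86
L = 4743.92 / 5534.86 × 100 = 85.7098
Paasche component (current-period weights):
ΣP(2028)Q(2028) = 671.65×5 + 54.14×48 = 3358.25 + 2598.72 = 5956.97
ΣP(2021)Q(2028) = 783.03×5 + 63.23×48 = 3915.15 + 3035.04 = 6950.19
P = 5956.97 / 6950.19 × 100 = 85.7095
Fisher = √(L × P) = √(85.7098 × 85.7095) = 85.7097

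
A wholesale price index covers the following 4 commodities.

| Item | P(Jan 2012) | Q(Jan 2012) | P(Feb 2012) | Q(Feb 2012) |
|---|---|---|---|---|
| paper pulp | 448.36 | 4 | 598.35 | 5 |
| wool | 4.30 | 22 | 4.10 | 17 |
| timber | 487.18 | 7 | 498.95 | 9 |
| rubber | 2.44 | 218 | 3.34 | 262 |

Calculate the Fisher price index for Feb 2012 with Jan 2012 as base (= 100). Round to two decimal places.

114.91

Laspeyres component (base-period weights):
ΣP(Feb 2012)Q(Jan 2012) = 598.35×4 + 4.10×22 + 498.95×7 + 3.34×218 = 2393.4 + 90.2 + 3492.65 + 728.12 = 6704.37
ΣP(Jan 2012)Q(Jan 2012) = 448.36×4 + 4.30×22 + 487.18×7 + 2.44×218 = 1793.44 + 94.6 + 3410.26 + 531.92 = 5830.22
L = 6704.37 / 5830.22 × 100 = 114.9934
Paasche component (current-period weights):
ΣP(Feb 2012)Q(Feb 2012) = 598.35×5 + 4.10×17 + 498.95×9 + 3.34×262 = 2991.75 + 69.7 + 4490.55 + 875.08 = 8427.08
ΣP(Jan 2012)Q(Feb 2012) = 448.36×5 + 4.30×17 + 487.18×9 + 2.44×262 = 2241.8 + 73.1 + 4384.62 + 639.28 = 7338.8
P = 8427.08 / 7338.8 × 100 = 114.8291
Fisher = √(L × P) = √(114.9934 × 114.8291) = 114.9112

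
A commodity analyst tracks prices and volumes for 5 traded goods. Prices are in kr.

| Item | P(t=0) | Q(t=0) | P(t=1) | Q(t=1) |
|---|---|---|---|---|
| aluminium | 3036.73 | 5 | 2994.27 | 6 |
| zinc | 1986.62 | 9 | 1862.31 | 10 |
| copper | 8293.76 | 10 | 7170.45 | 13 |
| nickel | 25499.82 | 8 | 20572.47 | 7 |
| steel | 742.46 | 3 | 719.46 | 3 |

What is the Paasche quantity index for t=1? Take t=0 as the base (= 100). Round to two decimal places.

102.15

Paasche quantity index uses current-period prices as weights.
ΣP(t=1)·Q(t=1) = 2994.27×6 + 1862.31×10 + 7170.45×13 + 20572.47×7 + 719.46×3 = 17965.62 + 18623.1 + 93215.85 + 144007.29 + 2158.38 = 275970.24
ΣP(t=1)·Q(t=0) = 2994.27×5 + 1862.31×9 + 7170.45×10 + 20572.47×8 + 719.46×3 = 14971.35 + 16760.79 + 71704.5 + 164579.76 + 2158.38 = 270174.78
Index = 275970.24 / 270174.78 × 100 = 102.1451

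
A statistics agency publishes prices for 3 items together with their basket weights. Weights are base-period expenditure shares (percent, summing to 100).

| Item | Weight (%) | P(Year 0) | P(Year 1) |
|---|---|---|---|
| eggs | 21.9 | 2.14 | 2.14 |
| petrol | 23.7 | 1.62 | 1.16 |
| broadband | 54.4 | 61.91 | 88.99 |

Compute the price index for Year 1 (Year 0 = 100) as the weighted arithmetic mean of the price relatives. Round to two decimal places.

eggs: 21.9 × (2.14/2.14) = 21.9 × 1.000000 = 21.9000
petrol: 23.7 × (1.16/1.62) = 23.7 × 0.716049 = 16.9704
broadband: 54.4 × (88.99/61.91) = 54.4 × 1.437409 = 78.1951
Index = Σ wᵢ·(p₁ᵢ/p₀ᵢ) = 21.9000 + 16.9704 + 78.1951 = 117.0654

117.07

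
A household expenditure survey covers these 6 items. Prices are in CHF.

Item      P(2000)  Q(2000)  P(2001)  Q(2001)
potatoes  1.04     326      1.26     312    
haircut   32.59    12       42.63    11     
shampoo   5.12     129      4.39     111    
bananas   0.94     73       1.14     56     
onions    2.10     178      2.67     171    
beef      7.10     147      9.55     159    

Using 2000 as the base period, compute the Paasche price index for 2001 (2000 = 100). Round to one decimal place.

121.4

Paasche price index uses current-period quantities as weights.
ΣP(2001)·Q(2001) = 1.26×312 + 42.63×11 + 4.39×111 + 1.14×56 + 2.67×171 + 9.55×159 = 393.12 + 468.93 + 487.29 + 63.84 + 456.57 + 1518.45 = 3388.2
ΣP(2000)·Q(2001) = 1.04×312 + 32.59×11 + 5.12×111 + 0.94×56 + 2.10×171 + 7.10×159 = 324.48 + 358.49 + 568.32 + 52.64 + 359.1 + 1128.9 = 2791.93
Index = 3388.2 / 2791.93 × 100 = 121.3569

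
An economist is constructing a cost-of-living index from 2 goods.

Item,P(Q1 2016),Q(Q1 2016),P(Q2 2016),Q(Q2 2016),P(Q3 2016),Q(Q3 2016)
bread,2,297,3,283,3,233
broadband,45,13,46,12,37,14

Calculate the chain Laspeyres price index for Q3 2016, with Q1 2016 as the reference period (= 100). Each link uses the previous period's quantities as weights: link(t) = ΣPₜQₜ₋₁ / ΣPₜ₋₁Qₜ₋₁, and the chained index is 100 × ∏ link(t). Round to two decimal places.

116.56

Link Q1 2016→Q2 2016:
ΣP(Q2 2016)Q(Q1 2016) = 3×297 + 46×13 = 891 + 598 = 1489
ΣP(Q1 2016)Q(Q1 2016) = 2×297 + 45×13 = 594 + 585 = 1179
link = 1489/1179 = 1.262935
Link Q2 2016→Q3 2016:
ΣP(Q3 2016)Q(Q2 2016) = 3×283 + 37×12 = 849 + 444 = 1293
ΣP(Q2 2016)Q(Q2 2016) = 3×283 + 46×12 = 849 + 552 = 1401
link = 1293/1401 = 0.922912
Chained index = 100 × 1.262935 × 0.922912 = 116.5578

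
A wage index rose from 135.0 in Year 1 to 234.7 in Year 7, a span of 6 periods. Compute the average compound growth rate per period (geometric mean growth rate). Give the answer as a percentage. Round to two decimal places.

Growth factor = (234.7/135.0)^(1/6) = (1.738519)^(1/6) = 1.096554
Growth rate = 1.096554 − 1 = 0.096554 = 9.6554%

9.66%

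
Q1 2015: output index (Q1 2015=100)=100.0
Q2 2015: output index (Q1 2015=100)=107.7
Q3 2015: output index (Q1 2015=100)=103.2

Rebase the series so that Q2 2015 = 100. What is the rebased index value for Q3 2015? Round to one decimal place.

Rebased(Q3 2015) = 103.2 / 107.7 × 100 = 95.8217

95.8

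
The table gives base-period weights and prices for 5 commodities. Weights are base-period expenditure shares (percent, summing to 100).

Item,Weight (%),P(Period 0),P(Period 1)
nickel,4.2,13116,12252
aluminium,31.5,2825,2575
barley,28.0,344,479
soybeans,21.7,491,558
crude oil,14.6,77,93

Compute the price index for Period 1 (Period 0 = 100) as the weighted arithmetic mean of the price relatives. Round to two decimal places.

113.92

nickel: 4.2 × (12252/13116) = 4.2 × 0.934126 = 3.9233
aluminium: 31.5 × (2575/2825) = 31.5 × 0.911504 = 28.7124
barley: 28.0 × (479/344) = 28.0 × 1.392442 = 38.9884
soybeans: 21.7 × (558/491) = 21.7 × 1.136456 = 24.6611
crude oil: 14.6 × (93/77) = 14.6 × 1.207792 = 17.6338
Index = Σ wᵢ·(p₁ᵢ/p₀ᵢ) = 3.9233 + 28.7124 + 38.9884 + 24.6611 + 17.6338 = 113.9190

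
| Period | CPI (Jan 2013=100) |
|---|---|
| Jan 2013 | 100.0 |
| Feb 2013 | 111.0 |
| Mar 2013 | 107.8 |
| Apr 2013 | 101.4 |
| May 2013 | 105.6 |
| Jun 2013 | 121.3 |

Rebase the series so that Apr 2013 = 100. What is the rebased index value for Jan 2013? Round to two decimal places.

Rebased(Jan 2013) = 100.0 / 101.4 × 100 = 98.6193

98.62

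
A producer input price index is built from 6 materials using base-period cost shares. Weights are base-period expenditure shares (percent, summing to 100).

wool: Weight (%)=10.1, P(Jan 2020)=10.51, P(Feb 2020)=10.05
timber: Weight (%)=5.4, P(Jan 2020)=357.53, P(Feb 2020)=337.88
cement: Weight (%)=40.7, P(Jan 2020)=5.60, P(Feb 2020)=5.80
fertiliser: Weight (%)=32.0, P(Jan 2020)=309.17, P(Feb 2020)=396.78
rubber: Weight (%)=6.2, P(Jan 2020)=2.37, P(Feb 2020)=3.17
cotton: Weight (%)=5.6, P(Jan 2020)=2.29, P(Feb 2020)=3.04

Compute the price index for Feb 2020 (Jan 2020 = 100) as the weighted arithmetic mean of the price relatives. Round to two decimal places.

wool: 10.1 × (10.05/10.51) = 10.1 × 0.956232 = 9.6579
timber: 5.4 × (337.88/357.53) = 5.4 × 0.945040 = 5.1032
cement: 40.7 × (5.80/5.60) = 40.7 × 1.035714 = 42.1536
fertiliser: 32.0 × (396.78/309.17) = 32.0 × 1.283372 = 41.0679
rubber: 6.2 × (3.17/2.37) = 6.2 × 1.337553 = 8.2928
cotton: 5.6 × (3.04/2.29) = 5.6 × 1.327511 = 7.4341
Index = Σ wᵢ·(p₁ᵢ/p₀ᵢ) = 9.6579 + 5.1032 + 42.1536 + 41.0679 + 8.2928 + 7.4341 = 113.7095

113.71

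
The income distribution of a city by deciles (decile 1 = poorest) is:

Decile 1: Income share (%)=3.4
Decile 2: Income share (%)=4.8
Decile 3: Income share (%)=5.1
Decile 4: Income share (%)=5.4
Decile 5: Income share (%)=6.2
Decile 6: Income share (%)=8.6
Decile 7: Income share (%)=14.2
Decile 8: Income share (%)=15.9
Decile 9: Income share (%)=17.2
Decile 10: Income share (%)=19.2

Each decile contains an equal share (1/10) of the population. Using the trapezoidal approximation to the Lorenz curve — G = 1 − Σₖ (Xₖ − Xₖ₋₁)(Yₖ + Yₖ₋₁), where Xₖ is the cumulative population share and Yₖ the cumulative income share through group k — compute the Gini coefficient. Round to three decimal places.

Cumulative income shares Yₖ: 0.0340, 0.0820, 0.1330, 0.1870, 0.2490, 0.3350, 0.4770, 0.6360, 0.8080, 1.0000
Σ (Xₖ−Xₖ₋₁)(Yₖ+Yₖ₋₁) = (1/10)(0.0340+0.0000) + (1/10)(0.0820+0.0340) + (1/10)(0.1330+0.0820) + (1/10)(0.1870+0.1330) + (1/10)(0.2490+0.1870) + (1/10)(0.3350+0.2490) + (1/10)(0.4770+0.3350) + (1/10)(0.6360+0.4770) + (1/10)(0.8080+0.6360) + (1/10)(1.0000+0.8080)
  = 0.0034 + 0.0116 + 0.0215 + 0.0320 + 0.0436 + 0.0584 + 0.0812 + 0.1113 + 0.1444 + 0.1808 = 0.6882
G = 1 − 0.6882 = 0.3118

0.312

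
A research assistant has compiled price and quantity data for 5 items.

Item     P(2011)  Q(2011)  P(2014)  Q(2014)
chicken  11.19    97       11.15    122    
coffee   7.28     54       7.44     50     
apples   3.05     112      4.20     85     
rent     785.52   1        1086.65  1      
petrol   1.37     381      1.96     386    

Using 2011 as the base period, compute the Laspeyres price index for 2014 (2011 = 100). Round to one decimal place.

121.1

Laspeyres price index uses base-period quantities as weights.
ΣP(2014)·Q(2011) = 11.15×97 + 7.44×54 + 4.20×112 + 1086.65×1 + 1.96×381 = 1081.55 + 401.76 + 470.4 + 1086.65 + 746.76 = 3787.12
ΣP(2011)·Q(2011) = 11.19×97 + 7.28×54 + 3.05×112 + 785.52×1 + 1.37×381 = 1085.43 + 393.12 + 341.6 + 785.52 + 521.97 = 3127.64
Index = 3787.12 / 3127.64 × 100 = 121.0855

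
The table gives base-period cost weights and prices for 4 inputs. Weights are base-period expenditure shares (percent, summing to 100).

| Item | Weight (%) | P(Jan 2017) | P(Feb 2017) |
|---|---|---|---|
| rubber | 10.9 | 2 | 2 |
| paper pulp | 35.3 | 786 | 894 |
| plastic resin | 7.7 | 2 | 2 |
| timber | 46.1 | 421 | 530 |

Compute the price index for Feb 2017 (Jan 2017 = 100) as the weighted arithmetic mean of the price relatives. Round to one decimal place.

rubber: 10.9 × (2/2) = 10.9 × 1.000000 = 10.9000
paper pulp: 35.3 × (894/786) = 35.3 × 1.137405 = 40.1504
plastic resin: 7.7 × (2/2) = 7.7 × 1.000000 = 7.7000
timber: 46.1 × (530/421) = 46.1 × 1.258907 = 58.0356
Index = Σ wᵢ·(p₁ᵢ/p₀ᵢ) = 10.9000 + 40.1504 + 7.7000 + 58.0356 = 116.7860

116.8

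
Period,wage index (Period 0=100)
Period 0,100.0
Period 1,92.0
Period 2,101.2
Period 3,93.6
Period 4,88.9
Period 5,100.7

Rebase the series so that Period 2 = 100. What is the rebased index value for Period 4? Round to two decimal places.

87.85

Rebased(Period 4) = 88.9 / 101.2 × 100 = 87.8458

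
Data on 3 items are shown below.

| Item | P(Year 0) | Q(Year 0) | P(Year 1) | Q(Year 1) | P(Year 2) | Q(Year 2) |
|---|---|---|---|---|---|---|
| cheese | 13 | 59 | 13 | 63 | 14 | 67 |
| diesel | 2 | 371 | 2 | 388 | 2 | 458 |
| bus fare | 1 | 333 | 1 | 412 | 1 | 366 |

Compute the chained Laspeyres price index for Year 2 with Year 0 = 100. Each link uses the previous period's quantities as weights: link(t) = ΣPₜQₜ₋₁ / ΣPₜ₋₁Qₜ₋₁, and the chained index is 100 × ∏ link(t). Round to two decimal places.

103.14

Link Year 0→Year 1:
ΣP(Year 1)Q(Year 0) = 13×59 + 2×371 + 1×333 = 767 + 742 + 333 = 1842
ΣP(Year 0)Q(Year 0) = 13×59 + 2×371 + 1×333 = 767 + 742 + 333 = 1842
link = 1842/1842 = 1.000000
Link Year 1→Year 2:
ΣP(Year 2)Q(Year 1) = 14×63 + 2×388 + 1×412 = 882 + 776 + 412 = 2070
ΣP(Year 1)Q(Year 1) = 13×63 + 2×388 + 1×412 = 819 + 776 + 412 = 2007
link = 2070/2007 = 1.031390
Chained index = 100 × 1.000000 × 1.031390 = 103.1390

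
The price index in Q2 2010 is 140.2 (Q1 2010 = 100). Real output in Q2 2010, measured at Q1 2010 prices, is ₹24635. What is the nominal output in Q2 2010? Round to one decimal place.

34538.3

Nominal = Real × (Index/100) = 24635 × (140.2/100)
        = 24635 × 1.402 = 34538.2700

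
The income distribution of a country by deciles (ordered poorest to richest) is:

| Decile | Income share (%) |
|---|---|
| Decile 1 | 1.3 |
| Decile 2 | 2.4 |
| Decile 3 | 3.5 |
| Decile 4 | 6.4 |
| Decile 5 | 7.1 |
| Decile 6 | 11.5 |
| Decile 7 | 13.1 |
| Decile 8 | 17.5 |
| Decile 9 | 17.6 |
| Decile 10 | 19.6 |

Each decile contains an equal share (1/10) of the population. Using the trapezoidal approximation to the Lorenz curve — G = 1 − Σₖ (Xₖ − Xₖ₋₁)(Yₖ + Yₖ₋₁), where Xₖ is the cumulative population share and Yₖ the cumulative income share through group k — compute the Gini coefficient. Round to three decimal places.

Cumulative income shares Yₖ: 0.0130, 0.0370, 0.0720, 0.1360, 0.2070, 0.3220, 0.4530, 0.6280, 0.8040, 1.0000
Σ (Xₖ−Xₖ₋₁)(Yₖ+Yₖ₋₁) = (1/10)(0.0130+0.0000) + (1/10)(0.0370+0.0130) + (1/10)(0.0720+0.0370) + (1/10)(0.1360+0.0720) + (1/10)(0.2070+0.1360) + (1/10)(0.3220+0.2070) + (1/10)(0.4530+0.3220) + (1/10)(0.6280+0.4530) + (1/10)(0.8040+0.6280) + (1/10)(1.0000+0.8040)
  = 0.0013 + 0.0050 + 0.0109 + 0.0208 + 0.0343 + 0.0529 + 0.0775 + 0.1081 + 0.1432 + 0.1804 = 0.6344
G = 1 − 0.6344 = 0.3656

0.366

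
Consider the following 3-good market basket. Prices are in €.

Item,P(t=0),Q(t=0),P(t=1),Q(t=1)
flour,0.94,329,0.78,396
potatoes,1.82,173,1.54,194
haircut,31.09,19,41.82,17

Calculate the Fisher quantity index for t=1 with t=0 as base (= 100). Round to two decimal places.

101.63

Laspeyres component (base-period weights):
ΣP(t=0)Q(t=1) = 0.94×396 + 1.82×194 + 31.09×17 = 372.24 + 353.08 + 528.53 = 1253.85
ΣP(t=0)Q(t=0) = 0.94×329 + 1.82×173 + 31.09×19 = 309.26 + 314.86 + 590.71 = 1214.83
L = 1253.85 / 1214.83 × 100 = 103.2120
Paasche component (current-period weights):
ΣP(t=1)Q(t=1) = 0.78×396 + 1.54×194 + 41.82×17 = 308.88 + 298.76 + 710.94 = 1318.58
ΣP(t=1)Q(t=0) = 0.78×329 + 1.54×173 + 41.82×19 = 256.62 + 266.42 + 794.58 = 1317.62
P = 1318.58 / 1317.62 × 100 = 100.0729
Fisher = √(L × P) = √(103.2120 × 100.0729) = 101.6303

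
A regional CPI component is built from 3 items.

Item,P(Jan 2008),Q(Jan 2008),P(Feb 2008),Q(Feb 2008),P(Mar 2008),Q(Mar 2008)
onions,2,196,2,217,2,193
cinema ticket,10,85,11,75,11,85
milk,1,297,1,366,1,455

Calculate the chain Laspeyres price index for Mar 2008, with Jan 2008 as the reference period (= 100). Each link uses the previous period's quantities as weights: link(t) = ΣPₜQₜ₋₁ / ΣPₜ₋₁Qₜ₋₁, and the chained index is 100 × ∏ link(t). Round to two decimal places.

Link Jan 2008→Feb 2008:
ΣP(Feb 2008)Q(Jan 2008) = 2×196 + 11×85 + 1×297 = 392 + 935 + 297 = 1624
ΣP(Jan 2008)Q(Jan 2008) = 2×196 + 10×85 + 1×297 = 392 + 850 + 297 = 1539
link = 1624/1539 = 1.055231
Link Feb 2008→Mar 2008:
ΣP(Mar 2008)Q(Feb 2008) = 2×217 + 11×75 + 1×366 = 434 + 825 + 366 = 1625
ΣP(Feb 2008)Q(Feb 2008) = 2×217 + 11×75 + 1×366 = 434 + 825 + 366 = 1625
link = 1625/1625 = 1.000000
Chained index = 100 × 1.055231 × 1.000000 = 105.5231

105.52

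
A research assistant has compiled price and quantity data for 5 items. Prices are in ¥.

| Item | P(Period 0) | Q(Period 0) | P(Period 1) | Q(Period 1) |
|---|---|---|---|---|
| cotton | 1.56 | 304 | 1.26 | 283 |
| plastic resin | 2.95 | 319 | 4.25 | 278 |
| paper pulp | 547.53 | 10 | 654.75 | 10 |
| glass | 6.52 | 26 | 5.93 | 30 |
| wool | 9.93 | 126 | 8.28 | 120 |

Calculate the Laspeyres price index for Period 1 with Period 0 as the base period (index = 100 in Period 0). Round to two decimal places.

114.11

Laspeyres price index uses base-period quantities as weights.
ΣP(Period 1)·Q(Period 0) = 1.26×304 + 4.25×319 + 654.75×10 + 5.93×26 + 8.28×126 = 383.04 + 1355.75 + 6547.5 + 154.18 + 1043.28 = 9483.75
ΣP(Period 0)·Q(Period 0) = 1.56×304 + 2.95×319 + 547.53×10 + 6.52×26 + 9.93×126 = 474.24 + 941.05 + 5475.3 + 169.52 + 1251.18 = 8311.29
Index = 9483.75 / 8311.29 × 100 = 114.1068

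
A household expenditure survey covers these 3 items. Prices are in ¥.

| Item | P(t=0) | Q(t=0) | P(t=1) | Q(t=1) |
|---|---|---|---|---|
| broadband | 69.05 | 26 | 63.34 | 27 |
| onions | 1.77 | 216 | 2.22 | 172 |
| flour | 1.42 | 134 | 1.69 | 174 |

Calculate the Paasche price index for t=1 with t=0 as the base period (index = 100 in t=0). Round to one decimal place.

Paasche price index uses current-period quantities as weights.
ΣP(t=1)·Q(t=1) = 63.34×27 + 2.22×172 + 1.69×174 = 1710.18 + 381.84 + 294.06 = 2386.08
ΣP(t=0)·Q(t=1) = 69.05×27 + 1.77×172 + 1.42×174 = 1864.35 + 304.44 + 247.08 = 2415.87
Index = 2386.08 / 2415.87 × 100 = 98.7669

98.8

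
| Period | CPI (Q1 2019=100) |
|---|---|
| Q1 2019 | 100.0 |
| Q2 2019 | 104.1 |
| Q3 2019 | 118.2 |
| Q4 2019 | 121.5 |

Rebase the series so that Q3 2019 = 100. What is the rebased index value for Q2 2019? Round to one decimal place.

88.1

Rebased(Q2 2019) = 104.1 / 118.2 × 100 = 88.0711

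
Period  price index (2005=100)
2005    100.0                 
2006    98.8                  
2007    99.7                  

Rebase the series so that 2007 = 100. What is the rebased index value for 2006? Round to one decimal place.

Rebased(2006) = 98.8 / 99.7 × 100 = 99.0973

99.1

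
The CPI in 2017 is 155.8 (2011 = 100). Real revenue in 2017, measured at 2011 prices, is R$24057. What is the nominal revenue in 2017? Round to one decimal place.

37480.8

Nominal = Real × (Index/100) = 24057 × (155.8/100)
        = 24057 × 1.558 = 37480.8060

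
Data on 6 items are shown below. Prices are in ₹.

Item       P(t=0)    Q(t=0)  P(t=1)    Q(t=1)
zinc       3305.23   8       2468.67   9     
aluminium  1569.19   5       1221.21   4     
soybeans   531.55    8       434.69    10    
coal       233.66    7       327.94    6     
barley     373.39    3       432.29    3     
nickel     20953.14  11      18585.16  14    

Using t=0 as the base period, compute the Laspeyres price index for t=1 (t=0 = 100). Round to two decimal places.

87.34

Laspeyres price index uses base-period quantities as weights.
ΣP(t=1)·Q(t=0) = 2468.67×8 + 1221.21×5 + 434.69×8 + 327.94×7 + 432.29×3 + 18585.16×11 = 19749.36 + 6106.05 + 3477.52 + 2295.58 + 1296.87 + 204436.76 = 237362.14
ΣP(t=0)·Q(t=0) = 3305.23×8 + 1569.19×5 + 531.55×8 + 233.66×7 + 373.39×3 + 20953.14×11 = 26441.84 + 7845.95 + 4252.4 + 1635.62 + 1120.17 + 230484.54 = 271780.52
Index = 237362.14 / 271780.52 × 100 = 87.3360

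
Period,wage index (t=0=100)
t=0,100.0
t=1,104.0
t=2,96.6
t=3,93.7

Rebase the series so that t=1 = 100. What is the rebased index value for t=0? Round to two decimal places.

96.15

Rebased(t=0) = 100.0 / 104.0 × 100 = 96.1538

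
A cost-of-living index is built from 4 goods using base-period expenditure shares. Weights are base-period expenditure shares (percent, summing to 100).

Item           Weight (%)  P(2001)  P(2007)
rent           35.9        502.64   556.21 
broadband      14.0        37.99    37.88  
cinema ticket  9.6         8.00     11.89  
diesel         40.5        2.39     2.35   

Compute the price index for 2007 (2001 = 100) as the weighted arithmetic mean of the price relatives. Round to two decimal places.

107.78

rent: 35.9 × (556.21/502.64) = 35.9 × 1.106577 = 39.7261
broadband: 14.0 × (37.88/37.99) = 14.0 × 0.997105 = 13.9595
cinema ticket: 9.6 × (11.89/8.00) = 9.6 × 1.486250 = 14.2680
diesel: 40.5 × (2.35/2.39) = 40.5 × 0.983264 = 39.8222
Index = Σ wᵢ·(p₁ᵢ/p₀ᵢ) = 39.7261 + 13.9595 + 14.2680 + 39.8222 = 107.7758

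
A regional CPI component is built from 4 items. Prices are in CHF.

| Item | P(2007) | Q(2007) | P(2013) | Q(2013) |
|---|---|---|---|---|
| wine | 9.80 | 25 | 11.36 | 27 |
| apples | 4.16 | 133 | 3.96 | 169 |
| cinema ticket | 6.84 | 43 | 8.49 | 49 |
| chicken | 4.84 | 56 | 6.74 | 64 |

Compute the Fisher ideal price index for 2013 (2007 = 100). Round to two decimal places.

Laspeyres component (base-period weights):
ΣP(2013)Q(2007) = 11.36×25 + 3.96×133 + 8.49×43 + 6.74×56 = 284 + 526.68 + 365.07 + 377.44 = 1553.19
ΣP(2007)Q(2007) = 9.80×25 + 4.16×133 + 6.84×43 + 4.84×56 = 245 + 553.28 + 294.12 + 271.04 = 1363.44
L = 1553.19 / 1363.44 × 100 = 113.9170
Paasche component (current-period weights):
ΣP(2013)Q(2013) = 11.36×27 + 3.96×169 + 8.49×49 + 6.74×64 = 306.72 + 669.24 + 416.01 + 431.36 = 1823.33
ΣP(2007)Q(2013) = 9.80×27 + 4.16×169 + 6.84×49 + 4.84×64 = 264.6 + 703.04 + 335.16 + 309.76 = 1612.56
P = 1823.33 / 1612.56 × 100 = 113.0705
Fisher = √(L × P) = √(113.9170 × 113.0705) = 113.4930

113.49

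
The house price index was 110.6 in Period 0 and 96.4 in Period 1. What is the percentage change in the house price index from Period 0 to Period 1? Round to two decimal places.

-12.84%

Change = (96.4 − 110.6) / 110.6 × 100
       = -14.2 / 110.6 × 100 = -12.8391%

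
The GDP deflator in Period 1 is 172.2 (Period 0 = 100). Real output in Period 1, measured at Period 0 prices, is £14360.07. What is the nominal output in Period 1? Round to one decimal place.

24728.0

Nominal = Real × (Index/100) = 14360.07 × (172.2/100)
        = 14360.07 × 1.722 = 24728.0405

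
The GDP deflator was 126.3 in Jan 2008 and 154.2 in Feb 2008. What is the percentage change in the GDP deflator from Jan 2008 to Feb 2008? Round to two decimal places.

Change = (154.2 − 126.3) / 126.3 × 100
       = 27.9 / 126.3 × 100 = 22.0903%

22.09%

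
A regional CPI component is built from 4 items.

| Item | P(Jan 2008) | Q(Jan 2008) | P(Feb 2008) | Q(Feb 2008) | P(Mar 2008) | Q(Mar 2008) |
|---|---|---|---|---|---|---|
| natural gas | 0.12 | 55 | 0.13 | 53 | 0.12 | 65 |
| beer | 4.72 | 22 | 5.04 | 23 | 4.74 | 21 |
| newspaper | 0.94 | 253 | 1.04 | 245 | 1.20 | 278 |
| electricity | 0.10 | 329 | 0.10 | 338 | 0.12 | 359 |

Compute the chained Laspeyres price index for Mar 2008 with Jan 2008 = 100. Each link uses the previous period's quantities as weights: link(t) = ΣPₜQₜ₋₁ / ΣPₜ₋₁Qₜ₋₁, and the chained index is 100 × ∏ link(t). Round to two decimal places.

118.80

Link Jan 2008→Feb 2008:
ΣP(Feb 2008)Q(Jan 2008) = 0.13×55 + 5.04×22 + 1.04×253 + 0.10×329 = 7.15 + 110.88 + 263.12 + 32.9 = 414.05
ΣP(Jan 2008)Q(Jan 2008) = 0.12×55 + 4.72×22 + 0.94×253 + 0.10×329 = 6.6 + 103.84 + 237.82 + 32.9 = 381.16
link = 414.05/381.16 = 1.086289
Link Feb 2008→Mar 2008:
ΣP(Mar 2008)Q(Feb 2008) = 0.12×53 + 4.74×23 + 1.20×245 + 0.12×338 = 6.36 + 109.02 + 294 + 40.56 = 449.94
ΣP(Feb 2008)Q(Feb 2008) = 0.13×53 + 5.04×23 + 1.04×245 + 0.10×338 = 6.89 + 115.92 + 254.8 + 33.8 = 411.41
link = 449.94/411.41 = 1.093654
Chained index = 100 × 1.086289 × 1.093654 = 118.8024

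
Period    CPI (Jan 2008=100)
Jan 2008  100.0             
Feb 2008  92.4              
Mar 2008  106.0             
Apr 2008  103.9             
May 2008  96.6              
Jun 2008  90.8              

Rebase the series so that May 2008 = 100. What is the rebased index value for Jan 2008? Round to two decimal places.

Rebased(Jan 2008) = 100.0 / 96.6 × 100 = 103.5197

103.52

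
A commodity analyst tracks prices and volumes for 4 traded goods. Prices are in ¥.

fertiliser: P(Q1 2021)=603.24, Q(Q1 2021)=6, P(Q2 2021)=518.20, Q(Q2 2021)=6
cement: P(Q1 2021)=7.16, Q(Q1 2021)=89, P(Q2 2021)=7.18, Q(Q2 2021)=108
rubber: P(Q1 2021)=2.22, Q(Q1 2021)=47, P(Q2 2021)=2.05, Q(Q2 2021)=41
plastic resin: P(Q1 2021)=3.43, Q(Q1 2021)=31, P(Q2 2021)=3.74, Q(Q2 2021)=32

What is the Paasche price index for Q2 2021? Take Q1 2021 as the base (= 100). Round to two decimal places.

Paasche price index uses current-period quantities as weights.
ΣP(Q2 2021)·Q(Q2 2021) = 518.20×6 + 7.18×108 + 2.05×41 + 3.74×32 = 3109.2 + 775.44 + 84.05 + 119.68 = 4088.37
ΣP(Q1 2021)·Q(Q2 2021) = 603.24×6 + 7.16×108 + 2.22×41 + 3.43×32 = 3619.44 + 773.28 + 91.02 + 109.76 = 4593.5
Index = 4088.37 / 4593.5 × 100 = 89.0034

89.00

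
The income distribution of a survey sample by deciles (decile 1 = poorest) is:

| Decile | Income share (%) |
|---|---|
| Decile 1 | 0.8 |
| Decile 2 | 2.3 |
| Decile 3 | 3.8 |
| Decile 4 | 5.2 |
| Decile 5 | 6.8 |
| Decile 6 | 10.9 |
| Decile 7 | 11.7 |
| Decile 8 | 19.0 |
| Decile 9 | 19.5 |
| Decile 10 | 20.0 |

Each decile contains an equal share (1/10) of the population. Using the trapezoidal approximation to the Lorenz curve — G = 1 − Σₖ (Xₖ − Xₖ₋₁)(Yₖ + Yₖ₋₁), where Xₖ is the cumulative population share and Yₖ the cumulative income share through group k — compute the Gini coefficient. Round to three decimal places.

0.393

Cumulative income shares Yₖ: 0.0080, 0.0310, 0.0690, 0.1210, 0.1890, 0.2980, 0.4150, 0.6050, 0.8000, 1.0000
Σ (Xₖ−Xₖ₋₁)(Yₖ+Yₖ₋₁) = (1/10)(0.0080+0.0000) + (1/10)(0.0310+0.0080) + (1/10)(0.0690+0.0310) + (1/10)(0.1210+0.0690) + (1/10)(0.1890+0.1210) + (1/10)(0.2980+0.1890) + (1/10)(0.4150+0.2980) + (1/10)(0.6050+0.4150) + (1/10)(0.8000+0.6050) + (1/10)(1.0000+0.8000)
  = 0.0008 + 0.0039 + 0.0100 + 0.0190 + 0.0310 + 0.0487 + 0.0713 + 0.1020 + 0.1405 + 0.1800 = 0.6072
G = 1 − 0.6072 = 0.3928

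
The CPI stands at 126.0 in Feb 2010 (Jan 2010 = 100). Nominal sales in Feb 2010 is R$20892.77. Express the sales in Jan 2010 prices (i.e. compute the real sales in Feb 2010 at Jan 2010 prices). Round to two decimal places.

Real = Nominal ÷ (Index/100) = 20892.77 ÷ (126.0/100)
     = 20892.77 ÷ 1.260 = 16581.5635

16581.56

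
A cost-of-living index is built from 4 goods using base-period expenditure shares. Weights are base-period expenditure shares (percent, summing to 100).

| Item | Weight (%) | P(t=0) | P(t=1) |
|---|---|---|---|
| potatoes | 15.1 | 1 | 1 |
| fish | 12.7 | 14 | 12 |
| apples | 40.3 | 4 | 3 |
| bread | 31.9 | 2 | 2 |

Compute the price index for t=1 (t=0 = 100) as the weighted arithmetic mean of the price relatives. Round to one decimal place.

88.1

potatoes: 15.1 × (1/1) = 15.1 × 1.000000 = 15.1000
fish: 12.7 × (12/14) = 12.7 × 0.857143 = 10.8857
apples: 40.3 × (3/4) = 40.3 × 0.750000 = 30.2250
bread: 31.9 × (2/2) = 31.9 × 1.000000 = 31.9000
Index = Σ wᵢ·(p₁ᵢ/p₀ᵢ) = 15.1000 + 10.8857 + 30.2250 + 31.9000 = 88.1107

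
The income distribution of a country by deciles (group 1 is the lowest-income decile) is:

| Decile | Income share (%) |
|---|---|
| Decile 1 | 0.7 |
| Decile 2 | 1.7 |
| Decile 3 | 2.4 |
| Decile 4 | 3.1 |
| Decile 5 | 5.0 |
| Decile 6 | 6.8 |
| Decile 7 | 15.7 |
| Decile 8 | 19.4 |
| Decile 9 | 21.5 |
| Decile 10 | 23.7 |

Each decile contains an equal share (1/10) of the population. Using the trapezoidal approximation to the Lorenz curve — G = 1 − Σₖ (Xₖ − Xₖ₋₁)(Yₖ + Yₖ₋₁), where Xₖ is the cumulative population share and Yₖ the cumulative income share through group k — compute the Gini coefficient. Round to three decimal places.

Cumulative income shares Yₖ: 0.0070, 0.0240, 0.0480, 0.0790, 0.1290, 0.1970, 0.3540, 0.5480, 0.7630, 1.0000
Σ (Xₖ−Xₖ₋₁)(Yₖ+Yₖ₋₁) = (1/10)(0.0070+0.0000) + (1/10)(0.0240+0.0070) + (1/10)(0.0480+0.0240) + (1/10)(0.0790+0.0480) + (1/10)(0.1290+0.0790) + (1/10)(0.1970+0.1290) + (1/10)(0.3540+0.1970) + (1/10)(0.5480+0.3540) + (1/10)(0.7630+0.5480) + (1/10)(1.0000+0.7630)
  = 0.0007 + 0.0031 + 0.0072 + 0.0127 + 0.0208 + 0.0326 + 0.0551 + 0.0902 + 0.1311 + 0.1763 = 0.5298
G = 1 − 0.5298 = 0.4702

0.470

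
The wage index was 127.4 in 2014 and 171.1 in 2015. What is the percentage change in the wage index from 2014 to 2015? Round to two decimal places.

34.30%

Change = (171.1 − 127.4) / 127.4 × 100
       = 43.7 / 127.4 × 100 = 34.3014%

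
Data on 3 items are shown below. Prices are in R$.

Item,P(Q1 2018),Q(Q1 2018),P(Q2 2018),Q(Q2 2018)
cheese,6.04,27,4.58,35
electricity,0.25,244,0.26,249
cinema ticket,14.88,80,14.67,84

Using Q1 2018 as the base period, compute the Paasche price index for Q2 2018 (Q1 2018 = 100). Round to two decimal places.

Paasche price index uses current-period quantities as weights.
ΣP(Q2 2018)·Q(Q2 2018) = 4.58×35 + 0.26×249 + 14.67×84 = 160.3 + 64.74 + 1232.28 = 1457.32
ΣP(Q1 2018)·Q(Q2 2018) = 6.04×35 + 0.25×249 + 14.88×84 = 211.4 + 62.25 + 1249.92 = 1523.57
Index = 1457.32 / 1523.57 × 100 = 95.6517

95.65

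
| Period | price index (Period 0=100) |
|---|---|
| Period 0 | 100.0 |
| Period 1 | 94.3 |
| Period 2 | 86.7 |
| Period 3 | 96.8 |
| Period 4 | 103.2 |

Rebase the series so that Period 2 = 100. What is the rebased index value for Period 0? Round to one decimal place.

115.3

Rebased(Period 0) = 100.0 / 86.7 × 100 = 115.3403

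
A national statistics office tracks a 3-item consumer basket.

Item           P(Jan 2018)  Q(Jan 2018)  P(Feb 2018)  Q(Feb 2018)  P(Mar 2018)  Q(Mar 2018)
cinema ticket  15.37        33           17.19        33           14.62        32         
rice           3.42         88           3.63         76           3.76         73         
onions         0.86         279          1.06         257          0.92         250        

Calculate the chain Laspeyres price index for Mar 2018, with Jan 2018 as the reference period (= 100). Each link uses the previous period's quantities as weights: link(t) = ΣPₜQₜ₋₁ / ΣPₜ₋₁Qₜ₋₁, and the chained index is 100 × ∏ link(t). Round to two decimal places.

101.60

Link Jan 2018→Feb 2018:
ΣP(Feb 2018)Q(Jan 2018) = 17.19×33 + 3.63×88 + 1.06×279 = 567.27 + 319.44 + 295.74 = 1182.45
ΣP(Jan 2018)Q(Jan 2018) = 15.37×33 + 3.42×88 + 0.86×279 = 507.21 + 300.96 + 239.94 = 1048.11
link = 1182.45/1048.11 = 1.128174
Link Feb 2018→Mar 2018:
ΣP(Mar 2018)Q(Feb 2018) = 14.62×33 + 3.76×76 + 0.92×257 = 482.46 + 285.76 + 236.44 = 1004.66
ΣP(Feb 2018)Q(Feb 2018) = 17.19×33 + 3.63×76 + 1.06×257 = 567.27 + 275.88 + 272.42 = 1115.57
link = 1004.66/1115.57 = 0.900580
Chained index = 100 × 1.128174 × 0.900580 = 101.6011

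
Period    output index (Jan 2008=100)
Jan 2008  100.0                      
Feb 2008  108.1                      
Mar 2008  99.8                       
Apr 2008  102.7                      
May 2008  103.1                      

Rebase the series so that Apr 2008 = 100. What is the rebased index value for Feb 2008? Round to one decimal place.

Rebased(Feb 2008) = 108.1 / 102.7 × 100 = 105.2580

105.3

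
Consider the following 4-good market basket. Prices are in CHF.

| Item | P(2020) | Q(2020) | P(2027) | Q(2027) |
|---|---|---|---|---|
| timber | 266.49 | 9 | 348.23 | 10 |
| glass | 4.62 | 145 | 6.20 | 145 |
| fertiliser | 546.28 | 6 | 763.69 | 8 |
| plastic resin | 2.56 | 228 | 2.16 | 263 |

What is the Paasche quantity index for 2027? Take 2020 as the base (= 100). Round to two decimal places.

121.42

Paasche quantity index uses current-period prices as weights.
ΣP(2027)·Q(2027) = 348.23×10 + 6.20×145 + 763.69×8 + 2.16×263 = 3482.3 + 899 + 6109.52 + 568.08 = 11058.9
ΣP(2027)·Q(2020) = 348.23×9 + 6.20×145 + 763.69×6 + 2.16×228 = 3134.07 + 899 + 4582.14 + 492.48 = 9107.69
Index = 11058.9 / 9107.69 × 100 = 121.4238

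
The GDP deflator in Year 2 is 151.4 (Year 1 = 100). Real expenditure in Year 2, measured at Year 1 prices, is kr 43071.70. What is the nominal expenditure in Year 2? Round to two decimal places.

65210.55

Nominal = Real × (Index/100) = 43071.70 × (151.4/100)
        = 43071.70 × 1.514 = 65210.5538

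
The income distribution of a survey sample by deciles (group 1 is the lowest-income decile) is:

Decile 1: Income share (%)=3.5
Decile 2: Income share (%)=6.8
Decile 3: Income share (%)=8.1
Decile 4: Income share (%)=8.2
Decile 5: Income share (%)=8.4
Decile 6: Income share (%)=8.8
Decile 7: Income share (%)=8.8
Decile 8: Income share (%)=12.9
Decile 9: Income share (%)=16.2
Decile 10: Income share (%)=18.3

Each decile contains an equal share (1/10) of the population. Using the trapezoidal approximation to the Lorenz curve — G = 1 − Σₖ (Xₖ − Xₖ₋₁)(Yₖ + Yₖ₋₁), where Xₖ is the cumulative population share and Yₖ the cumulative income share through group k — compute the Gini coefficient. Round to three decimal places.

0.225

Cumulative income shares Yₖ: 0.0350, 0.1030, 0.1840, 0.2660, 0.3500, 0.4380, 0.5260, 0.6550, 0.8170, 1.0000
Σ (Xₖ−Xₖ₋₁)(Yₖ+Yₖ₋₁) = (1/10)(0.0350+0.0000) + (1/10)(0.1030+0.0350) + (1/10)(0.1840+0.1030) + (1/10)(0.2660+0.1840) + (1/10)(0.3500+0.2660) + (1/10)(0.4380+0.3500) + (1/10)(0.5260+0.4380) + (1/10)(0.6550+0.5260) + (1/10)(0.8170+0.6550) + (1/10)(1.0000+0.8170)
  = 0.0035 + 0.0138 + 0.0287 + 0.0450 + 0.0616 + 0.0788 + 0.0964 + 0.1181 + 0.1472 + 0.1817 = 0.7748
G = 1 − 0.7748 = 0.2252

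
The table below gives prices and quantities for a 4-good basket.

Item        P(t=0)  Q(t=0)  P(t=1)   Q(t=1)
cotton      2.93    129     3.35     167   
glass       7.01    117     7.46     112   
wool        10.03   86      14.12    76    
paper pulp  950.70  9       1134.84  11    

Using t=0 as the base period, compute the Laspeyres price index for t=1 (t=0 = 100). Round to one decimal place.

119.9

Laspeyres price index uses base-period quantities as weights.
ΣP(t=1)·Q(t=0) = 3.35×129 + 7.46×117 + 14.12×86 + 1134.84×9 = 432.15 + 872.82 + 1214.32 + 10213.56 = 12732.85
ΣP(t=0)·Q(t=0) = 2.93×129 + 7.01×117 + 10.03×86 + 950.70×9 = 377.97 + 820.17 + 862.58 + 8556.3 = 10617.02
Index = 12732.85 / 10617.02 × 100 = 119.9287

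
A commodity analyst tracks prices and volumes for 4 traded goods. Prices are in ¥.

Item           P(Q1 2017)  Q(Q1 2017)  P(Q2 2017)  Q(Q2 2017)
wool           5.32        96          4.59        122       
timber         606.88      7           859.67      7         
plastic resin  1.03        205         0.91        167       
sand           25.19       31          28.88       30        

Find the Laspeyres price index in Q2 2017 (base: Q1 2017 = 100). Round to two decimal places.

131.11

Laspeyres price index uses base-period quantities as weights.
ΣP(Q2 2017)·Q(Q1 2017) = 4.59×96 + 859.67×7 + 0.91×205 + 28.88×31 = 440.64 + 6017.69 + 186.55 + 895.28 = 7540.16
ΣP(Q1 2017)·Q(Q1 2017) = 5.32×96 + 606.88×7 + 1.03×205 + 25.19×31 = 510.72 + 4248.16 + 211.15 + 780.89 = 5750.92
Index = 7540.16 / 5750.92 × 100 = 131.1122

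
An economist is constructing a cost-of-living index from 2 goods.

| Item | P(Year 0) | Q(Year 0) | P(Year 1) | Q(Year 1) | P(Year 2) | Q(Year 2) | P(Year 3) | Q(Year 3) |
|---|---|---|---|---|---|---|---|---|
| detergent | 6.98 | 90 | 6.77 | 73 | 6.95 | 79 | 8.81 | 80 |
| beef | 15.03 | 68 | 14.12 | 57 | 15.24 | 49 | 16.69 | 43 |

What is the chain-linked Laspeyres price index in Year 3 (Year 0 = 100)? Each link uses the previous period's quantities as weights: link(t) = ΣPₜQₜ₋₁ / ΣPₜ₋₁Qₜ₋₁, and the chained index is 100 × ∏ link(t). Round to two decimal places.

Link Year 0→Year 1:
ΣP(Year 1)Q(Year 0) = 6.77×90 + 14.12×68 = 609.3 + 960.16 = 1569.46
ΣP(Year 0)Q(Year 0) = 6.98×90 + 15.03×68 = 628.2 + 1022.04 = 1650.24
link = 1569.46/1650.24 = 0.951050
Link Year 1→Year 2:
ΣP(Year 2)Q(Year 1) = 6.95×73 + 15.24×57 = 507.35 + 868.68 = 1376.03
ΣP(Year 1)Q(Year 1) = 6.77×73 + 14.12×57 = 494.21 + 804.84 = 1299.05
link = 1376.03/1299.05 = 1.059259
Link Year 2→Year 3:
ΣP(Year 3)Q(Year 2) = 8.81×79 + 16.69×49 = 695.99 + 817.81 = 1513.8
ΣP(Year 2)Q(Year 2) = 6.95×79 + 15.24×49 = 549.05 + 746.76 = 1295.81
link = 1513.8/1295.81 = 1.168227
Chained index = 100 × 0.951050 × 1.059259 × 1.168227 = 117.6880

117.69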